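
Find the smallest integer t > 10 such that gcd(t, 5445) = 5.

20

gcd(t, 5445) = 5 forces 5 | t; write t = 5s. Then gcd(5s, 5·1089) = 5·gcd(s, 1089), so need gcd(s, 1089) = 1.
5s > 10 gives s ≥ 3. The least s ≥ 3 coprime to 1089 is 4, so t = 5·4 = 20.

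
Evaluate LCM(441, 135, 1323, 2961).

441 = 3² · 7²; 135 = 3³ · 5; 1323 = 3³ · 7²; 2961 = 3² · 7 · 47
lcm takes max exponent of each prime: 3³ · 5 · 7² · 47 = 310905

310905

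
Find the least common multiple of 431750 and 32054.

629059750

gcd first: 431750 = 13·32054 + 15048; 32054 = 2·15048 + 1958; 15048 = 7·1958 + 1342; 1958 = 1·1342 + 616; 1342 = 2·616 + 110; 616 = 5·110 + 66; 110 = 1·66 + 44; 66 = 1·44 + 22; 44 = 2·22 + 0 → gcd = 22
lcm = 431750·32054/gcd = 13839314500/22 = 629059750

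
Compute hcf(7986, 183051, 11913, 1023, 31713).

33

7986 = 2 · 3 · 11³; 183051 = 3² · 11 · 43²; 11913 = 3 · 11 · 19²; 1023 = 3 · 11 · 31; 31713 = 3 · 11 · 31²
gcd takes min exponent of each prime: 3 · 11 = 33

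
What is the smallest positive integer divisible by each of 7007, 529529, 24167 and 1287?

5637895263

7007 = 7² · 11 · 13; 529529 = 7 · 11 · 13 · 23²; 24167 = 11 · 13³; 1287 = 3² · 11 · 13
lcm takes max exponent of each prime: 3² · 7² · 11 · 13³ · 23² = 5637895263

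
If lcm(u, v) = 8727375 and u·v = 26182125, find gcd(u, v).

3

gcd·lcm = product, so gcd = 26182125/8727375 = 3.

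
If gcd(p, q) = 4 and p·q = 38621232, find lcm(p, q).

9655308

gcd·lcm = product, so lcm = 38621232/4 = 9655308.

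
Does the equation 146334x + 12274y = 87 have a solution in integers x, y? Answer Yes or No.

No

By Bézout, 146334x + 12274y = 87 has integer solutions iff gcd(146334, 12274) | 87.
Euclid: 146334 = 11·12274 + 11320; 12274 = 1·11320 + 954; 11320 = 11·954 + 826; 954 = 1·826 + 128; 826 = 6·128 + 58; 128 = 2·58 + 12; 58 = 4·12 + 10; 12 = 1·10 + 2; 10 = 5·2 + 0. gcd = 2; 87 mod 2 = 1. No.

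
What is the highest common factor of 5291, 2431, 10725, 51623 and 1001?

143

5291 = 11 · 13 · 37; 2431 = 11 · 13 · 17; 10725 = 3 · 5² · 11 · 13; 51623 = 11 · 13 · 19²; 1001 = 7 · 11 · 13
gcd takes min exponent of each prime: 11 · 13 = 143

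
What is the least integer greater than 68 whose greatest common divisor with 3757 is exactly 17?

85

gcd(k, 3757) = 17 forces 17 | k; write k = 17s. Then gcd(17s, 17·221) = 17·gcd(s, 221), so need gcd(s, 221) = 1.
17s > 68 gives s ≥ 5. The least s ≥ 5 coprime to 221 is 5, so k = 17·5 = 85.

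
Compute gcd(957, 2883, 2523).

3

957 = 3 · 11 · 29; 2883 = 3 · 31²; 2523 = 3 · 29²
gcd takes min exponent of each prime: 3 = 3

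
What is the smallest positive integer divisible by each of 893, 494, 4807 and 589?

lcm(893, 494) = 893·494/gcd = 441142/19 = 23218
lcm(23218, 4807) = 23218·4807/gcd = 111608926/19 = 5874154
lcm(5874154, 589) = 5874154·589/gcd = 3459876706/19 = 182098774

182098774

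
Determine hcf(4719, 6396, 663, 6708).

4719 = 3 · 11² · 13; 6396 = 2² · 3 · 13 · 41; 663 = 3 · 13 · 17; 6708 = 2² · 3 · 13 · 43
gcd takes min exponent of each prime: 3 · 13 = 39

39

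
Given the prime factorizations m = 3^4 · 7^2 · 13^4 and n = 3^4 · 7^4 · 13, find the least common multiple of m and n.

max exponent per prime: 3^4 · 7^4 · 13^4 = 5554571841

5554571841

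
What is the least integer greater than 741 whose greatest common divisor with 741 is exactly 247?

741 = 247·3. Any a with gcd(a, 741) = 247 is a multiple of 247, say 247s, with s coprime to 3.
Need s > 741/247, so s ≥ 4. First s ≥ 4 with gcd(s, 3) = 1 is s = 4. Thus a = 247·4 = 988.

988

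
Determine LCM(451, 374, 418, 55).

lcm(451, 374) = 451·374/gcd = 168674/11 = 15334
lcm(15334, 418) = 15334·418/gcd = 6409612/22 = 291346
lcm(291346, 55) = 291346·55/gcd = 16024030/11 = 1456730

1456730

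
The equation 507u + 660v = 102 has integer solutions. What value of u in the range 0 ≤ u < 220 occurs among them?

Euclid: 660 = 1·507 + 153; 507 = 3·153 + 48; 153 = 3·48 + 9; 48 = 5·9 + 3; 9 = 3·3 + 0 → gcd = 3; 102 = 3·34.
Back-substitution yields 507·(69) + 660·(-53) = 3, so one solution is u = 69·34 = 2346, v = -53·34 = -1802.
Solutions in u differ by 660/3 = 220; the one in [0, 220) is 2346 mod 220 = 146.

146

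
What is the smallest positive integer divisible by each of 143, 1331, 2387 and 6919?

2361738379

143 = 11 · 13; 1331 = 11³; 2387 = 7 · 11 · 31; 6919 = 11 · 17 · 37
lcm takes max exponent of each prime: 7 · 11³ · 13 · 17 · 31 · 37 = 2361738379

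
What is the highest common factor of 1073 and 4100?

Euclid: 4100 = 3·1073 + 881; 1073 = 1·881 + 192; 881 = 4·192 + 113; 192 = 1·113 + 79; 113 = 1·79 + 34; 79 = 2·34 + 11; 34 = 3·11 + 1; 11 = 11·1 + 0. Last nonzero remainder: 1.

1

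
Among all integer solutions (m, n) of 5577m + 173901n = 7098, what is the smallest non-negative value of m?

Reduce mod 173901: 5577m ≡ 7098 (mod 173901). With g = gcd(5577, 173901) = 507 dividing 7098, divide through: 11m ≡ 14 (mod 343).
Since gcd(11, 343) = 1, m ≡ 14·(11)⁻¹ ≡ 126 (mod 343). Smallest non-negative: 126.

126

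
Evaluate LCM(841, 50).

42050

gcd first: 841 = 16·50 + 41; 50 = 1·41 + 9; 41 = 4·9 + 5; 9 = 1·5 + 4; 5 = 1·4 + 1; 4 = 4·1 + 0 → gcd = 1
lcm = 841·50/gcd = 42050/1 = 42050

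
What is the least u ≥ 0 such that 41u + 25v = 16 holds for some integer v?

Euclid: 41 = 1·25 + 16; 25 = 1·16 + 9; 16 = 1·9 + 7; 9 = 1·7 + 2; 7 = 3·2 + 1; 2 = 2·1 + 0 → gcd = 1; 16 = 1·16.
Back-substitution yields 41·(11) + 25·(-18) = 1, so one solution is u = 11·16 = 176, v = -18·16 = -288.
Solutions in u differ by 25/1 = 25; the one in [0, 25) is 176 mod 25 = 1.

1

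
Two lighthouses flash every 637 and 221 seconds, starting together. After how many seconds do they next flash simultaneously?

637 = 7² · 13; 221 = 13 · 17
max exponents: 7² · 13 · 17 = 10829

10829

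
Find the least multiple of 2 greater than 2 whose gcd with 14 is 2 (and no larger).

4

Multiples of 2 above 2: 2·2, 2·3, … . Need the cofactor coprime to 14/2 = 7.
Checking s = 2, 3, … the first with gcd(s, 7) = 1 is s = 2, giving 4.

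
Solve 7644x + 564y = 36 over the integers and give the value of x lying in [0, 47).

20

gcd(7644, 564) = 12 (Euclid: 7644 = 13·564 + 312; 564 = 1·312 + 252; 312 = 1·252 + 60; 252 = 4·60 + 12; 60 = 5·12 + 0), and 12 | 36.
Extended Euclid: 7644·(-9) + 564·(122) = 12. Scale by 3: x₀ = -27.
General solution x = x₀ + 47t; reducing mod 47 gives x = 20 (and y = -271).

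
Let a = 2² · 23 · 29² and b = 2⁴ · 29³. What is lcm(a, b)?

max exponent per prime: 2⁴ · 23 · 29³ = 8975152

8975152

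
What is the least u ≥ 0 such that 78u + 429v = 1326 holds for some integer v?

Reduce mod 429: 78u ≡ 1326 (mod 429). With g = gcd(78, 429) = 39 dividing 1326, divide through: 2u ≡ 34 (mod 11).
Since gcd(2, 11) = 1, u ≡ 34·(2)⁻¹ ≡ 6 (mod 11). Smallest non-negative: 6.

6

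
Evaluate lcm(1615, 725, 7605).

lcm(1615, 725) = 1615·725/gcd = 1170875/5 = 234175
lcm(234175, 7605) = 234175·7605/gcd = 1780900875/5 = 356180175

356180175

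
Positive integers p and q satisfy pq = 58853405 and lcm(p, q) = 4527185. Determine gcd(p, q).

gcd·lcm = product, so gcd = 58853405/4527185 = 13.

13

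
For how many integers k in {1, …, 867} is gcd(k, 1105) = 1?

603

Prime factors of 1105: 5, 13, 17. Count integers ≤ 867 divisible by none of them.
By inclusion–exclusion: 867 − ⌊867/5⌋ − ⌊867/13⌋ − ⌊867/17⌋ + ⌊867/65⌋ + ⌊867/85⌋ + ⌊867/221⌋ − ⌊867/1105⌋ = 603.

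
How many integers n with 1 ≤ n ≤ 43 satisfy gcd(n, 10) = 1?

10 = 2·5. Inclusion–exclusion on these primes:
43 − ⌊43/2⌋ − ⌊43/5⌋ + ⌊43/10⌋ = 18

18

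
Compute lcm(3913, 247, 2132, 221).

lcm(3913, 247) = 3913·247/gcd = 966511/13 = 74347
lcm(74347, 2132) = 74347·2132/gcd = 158507804/13 = 12192908
lcm(12192908, 221) = 12192908·221/gcd = 2694632668/13 = 207279436

207279436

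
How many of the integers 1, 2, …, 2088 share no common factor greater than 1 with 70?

716

Prime factors of 70: 2, 5, 7. Count integers ≤ 2088 divisible by none of them.
By inclusion–exclusion: 2088 − ⌊2088/2⌋ − ⌊2088/5⌋ − ⌊2088/7⌋ + ⌊2088/10⌋ + ⌊2088/14⌋ + ⌊2088/35⌋ − ⌊2088/70⌋ = 716.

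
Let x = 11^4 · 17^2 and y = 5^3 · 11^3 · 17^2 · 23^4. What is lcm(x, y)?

max exponent per prime: 5^3 · 11^4 · 17^2 · 23^4 = 148009618926125

148009618926125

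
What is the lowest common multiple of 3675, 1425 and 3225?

lcm(3675, 1425) = 3675·1425/gcd = 5236875/75 = 69825
lcm(69825, 3225) = 69825·3225/gcd = 225185625/75 = 3002475

3002475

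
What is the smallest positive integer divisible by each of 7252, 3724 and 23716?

7252 = 2² · 7² · 37; 3724 = 2² · 7² · 19; 23716 = 2² · 7² · 11²
lcm takes max exponent of each prime: 2² · 7² · 11² · 19 · 37 = 16672348

16672348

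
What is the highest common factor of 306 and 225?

9

306 = 2 · 3² · 17
225 = 3² · 5²
Common: 3² = 9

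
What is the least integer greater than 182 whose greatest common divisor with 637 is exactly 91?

273

637 = 91·7. Any a with gcd(a, 637) = 91 is a multiple of 91, say 91s, with s coprime to 7.
Need s > 182/91, so s ≥ 3. First s ≥ 3 with gcd(s, 7) = 1 is s = 3. Thus a = 91·3 = 273.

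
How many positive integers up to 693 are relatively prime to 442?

442 = 2·13·17. Inclusion–exclusion on these primes:
693 − ⌊693/2⌋ − ⌊693/13⌋ − ⌊693/17⌋ + ⌊693/26⌋ + ⌊693/34⌋ + ⌊693/221⌋ − ⌊693/442⌋ = 302

302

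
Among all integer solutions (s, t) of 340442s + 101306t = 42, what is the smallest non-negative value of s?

15430

Euclid: 340442 = 3·101306 + 36524; 101306 = 2·36524 + 28258; 36524 = 1·28258 + 8266; 28258 = 3·8266 + 3460; 8266 = 2·3460 + 1346; 3460 = 2·1346 + 768; 1346 = 1·768 + 578; 768 = 1·578 + 190; 578 = 3·190 + 8; 190 = 23·8 + 6; 8 = 1·6 + 2; 6 = 3·2 + 0 → gcd = 2; 42 = 2·21.
Back-substitution yields 340442·(12795) + 101306·(-42998) = 2, so one solution is s = 12795·21 = 268695, t = -42998·21 = -902958.
Solutions in s differ by 101306/2 = 50653; the one in [0, 50653) is 268695 mod 50653 = 15430.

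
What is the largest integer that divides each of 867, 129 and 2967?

3

gcd(867, 129): 867 = 6·129 + 93; 129 = 1·93 + 36; 93 = 2·36 + 21; 36 = 1·21 + 15; 21 = 1·15 + 6; 15 = 2·6 + 3; 6 = 2·3 + 0 → 3
gcd(3, 2967): 2967 = 989·3 + 0 → 3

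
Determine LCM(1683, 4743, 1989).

1683 = 3² · 11 · 17; 4743 = 3² · 17 · 31; 1989 = 3² · 13 · 17
lcm takes max exponent of each prime: 3² · 11 · 13 · 17 · 31 = 678249

678249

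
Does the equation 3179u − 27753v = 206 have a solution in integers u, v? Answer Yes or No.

No

By Bézout, 3179u − 27753v = 206 has integer solutions iff gcd(3179, 27753) | 206.
Euclid: 27753 = 8·3179 + 2321; 3179 = 1·2321 + 858; 2321 = 2·858 + 605; 858 = 1·605 + 253; 605 = 2·253 + 99; 253 = 2·99 + 55; 99 = 1·55 + 44; 55 = 1·44 + 11; 44 = 4·11 + 0. gcd = 11; 206 mod 11 = 8. No.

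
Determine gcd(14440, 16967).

361

Euclid: 16967 = 1·14440 + 2527; 14440 = 5·2527 + 1805; 2527 = 1·1805 + 722; 1805 = 2·722 + 361; 722 = 2·361 + 0. Last nonzero remainder: 361.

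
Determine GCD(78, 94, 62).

2

gcd(78, 94): 94 = 1·78 + 16; 78 = 4·16 + 14; 16 = 1·14 + 2; 14 = 7·2 + 0 → 2
gcd(2, 62): 62 = 31·2 + 0 → 2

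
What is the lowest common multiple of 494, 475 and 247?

494 = 2 · 13 · 19; 475 = 5² · 19; 247 = 13 · 19
lcm takes max exponent of each prime: 2 · 5² · 13 · 19 = 12350

12350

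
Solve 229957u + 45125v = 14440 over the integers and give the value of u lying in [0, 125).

45

Euclid: 229957 = 5·45125 + 4332; 45125 = 10·4332 + 1805; 4332 = 2·1805 + 722; 1805 = 2·722 + 361; 722 = 2·361 + 0 → gcd = 361; 14440 = 361·40.
Back-substitution yields 229957·(-52) + 45125·(265) = 361, so one solution is u = -52·40 = -2080, v = 265·40 = 10600.
Solutions in u differ by 45125/361 = 125; the one in [0, 125) is -2080 mod 125 = 45.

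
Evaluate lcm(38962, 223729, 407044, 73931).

lcm(38962, 223729) = 38962·223729/gcd = 8716929298/121 = 72040738
lcm(72040738, 407044) = 72040738·407044/gcd = 29323750158472/242 = 121172521316
lcm(121172521316, 73931) = 121172521316·73931/gcd = 8958405673413196/121 = 74036410524076

74036410524076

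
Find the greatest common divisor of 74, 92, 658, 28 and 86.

2

74 = 2 · 37; 92 = 2² · 23; 658 = 2 · 7 · 47; 28 = 2² · 7; 86 = 2 · 43
gcd takes min exponent of each prime: 2 = 2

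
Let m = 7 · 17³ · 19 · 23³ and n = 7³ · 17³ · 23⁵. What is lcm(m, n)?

max exponent per prime: 7³ · 17³ · 19 · 23⁵ = 206078965337203

206078965337203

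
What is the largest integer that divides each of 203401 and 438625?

121

203401 = 11² · 41²
438625 = 5³ · 11² · 29
Common: 11² = 121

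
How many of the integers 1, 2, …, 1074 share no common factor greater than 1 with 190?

408

Prime factors of 190: 2, 5, 19. Count integers ≤ 1074 divisible by none of them.
By inclusion–exclusion: 1074 − ⌊1074/2⌋ − ⌊1074/5⌋ − ⌊1074/19⌋ + ⌊1074/10⌋ + ⌊1074/38⌋ + ⌊1074/95⌋ − ⌊1074/190⌋ = 408.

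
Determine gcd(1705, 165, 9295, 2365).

gcd(1705, 165): 1705 = 10·165 + 55; 165 = 3·55 + 0 → 55
gcd(55, 9295): 9295 = 169·55 + 0 → 55
gcd(55, 2365): 2365 = 43·55 + 0 → 55

55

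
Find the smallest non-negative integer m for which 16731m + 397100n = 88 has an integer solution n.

23948

Euclid: 397100 = 23·16731 + 12287; 16731 = 1·12287 + 4444; 12287 = 2·4444 + 3399; 4444 = 1·3399 + 1045; 3399 = 3·1045 + 264; 1045 = 3·264 + 253; 264 = 1·253 + 11; 253 = 23·11 + 0 → gcd = 11; 88 = 11·8.
Back-substitution yields 16731·(-1519) + 397100·(64) = 11, so one solution is m = -1519·8 = -12152, n = 64·8 = 512.
Solutions in m differ by 397100/11 = 36100; the one in [0, 36100) is -12152 mod 36100 = 23948.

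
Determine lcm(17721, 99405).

gcd first: 99405 = 5·17721 + 10800; 17721 = 1·10800 + 6921; 10800 = 1·6921 + 3879; 6921 = 1·3879 + 3042; 3879 = 1·3042 + 837; 3042 = 3·837 + 531; 837 = 1·531 + 306; 531 = 1·306 + 225; 306 = 1·225 + 81; 225 = 2·81 + 63; 81 = 1·63 + 18; 63 = 3·18 + 9; 18 = 2·9 + 0 → gcd = 9
lcm = 17721·99405/gcd = 1761556005/9 = 195728445

195728445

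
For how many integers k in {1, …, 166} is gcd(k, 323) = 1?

149

323 = 17·19. Inclusion–exclusion on these primes:
166 − ⌊166/17⌋ − ⌊166/19⌋ + ⌊166/323⌋ = 149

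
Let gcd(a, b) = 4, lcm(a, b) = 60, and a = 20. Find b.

12

Using ab = gcd(a,b)·lcm(a,b) = 4·60 = 240, we get b = 240/20 = 12.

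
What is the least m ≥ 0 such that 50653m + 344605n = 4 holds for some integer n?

Reduce mod 344605: 50653m ≡ 4 (mod 344605). With g = gcd(50653, 344605) = 1 dividing 4, divide through: 50653m ≡ 4 (mod 344605).
Since gcd(50653, 344605) = 1, m ≡ 4·(50653)⁻¹ ≡ 237413 (mod 344605). Smallest non-negative: 237413.

237413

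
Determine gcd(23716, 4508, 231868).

23716 = 2² · 7² · 11²; 4508 = 2² · 7² · 23; 231868 = 2² · 7³ · 13²
gcd takes min exponent of each prime: 2² · 7² = 196

196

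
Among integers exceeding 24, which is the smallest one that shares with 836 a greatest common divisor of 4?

28

gcd(m, 836) = 4 forces 4 | m; write m = 4s. Then gcd(4s, 4·209) = 4·gcd(s, 209), so need gcd(s, 209) = 1.
4s > 24 gives s ≥ 7. The least s ≥ 7 coprime to 209 is 7, so m = 4·7 = 28.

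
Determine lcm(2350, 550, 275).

lcm(2350, 550) = 2350·550/gcd = 1292500/50 = 25850
lcm(25850, 275) = 25850·275/gcd = 7108750/275 = 25850

25850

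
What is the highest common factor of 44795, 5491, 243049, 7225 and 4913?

289

gcd(44795, 5491): 44795 = 8·5491 + 867; 5491 = 6·867 + 289; 867 = 3·289 + 0 → 289
gcd(289, 243049): 243049 = 841·289 + 0 → 289
gcd(289, 7225): 7225 = 25·289 + 0 → 289
gcd(289, 4913): 4913 = 17·289 + 0 → 289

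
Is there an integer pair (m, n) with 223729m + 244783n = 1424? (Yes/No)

No

By Bézout, 223729m + 244783n = 1424 has integer solutions iff gcd(223729, 244783) | 1424.
Euclid: 244783 = 1·223729 + 21054; 223729 = 10·21054 + 13189; 21054 = 1·13189 + 7865; 13189 = 1·7865 + 5324; 7865 = 1·5324 + 2541; 5324 = 2·2541 + 242; 2541 = 10·242 + 121; 242 = 2·121 + 0. gcd = 121; 1424 mod 121 = 93. No.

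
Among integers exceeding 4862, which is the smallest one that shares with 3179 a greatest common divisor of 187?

Multiples of 187 above 4862: 187·27, 187·28, … . Need the cofactor coprime to 3179/187 = 17.
Checking s = 27, 28, … the first with gcd(s, 17) = 1 is s = 27, giving 5049.

5049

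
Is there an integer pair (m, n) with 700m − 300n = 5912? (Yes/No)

No

By Bézout, 700m − 300n = 5912 has integer solutions iff gcd(700, 300) | 5912.
Euclid: 700 = 2·300 + 100; 300 = 3·100 + 0. gcd = 100; 5912 mod 100 = 12. No.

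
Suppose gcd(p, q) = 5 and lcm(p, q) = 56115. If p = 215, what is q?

p·q = gcd·lcm = 5·56115 = 280575, so q = 280575/215 = 1305.

1305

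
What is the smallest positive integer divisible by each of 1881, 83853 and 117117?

269251983

1881 = 3² · 11 · 19; 83853 = 3² · 7 · 11³; 117117 = 3² · 7 · 11 · 13²
lcm takes max exponent of each prime: 3² · 7 · 11³ · 13² · 19 = 269251983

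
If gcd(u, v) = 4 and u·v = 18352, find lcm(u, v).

4588

Since gcd(u,v)·lcm(u,v) = uv, lcm = 18352/4 = 4588.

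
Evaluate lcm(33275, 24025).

33275 = 5² · 11³; 24025 = 5² · 31²
max exponents: 5² · 11³ · 31² = 31977275

31977275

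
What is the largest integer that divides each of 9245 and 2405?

Euclid: 9245 = 3·2405 + 2030; 2405 = 1·2030 + 375; 2030 = 5·375 + 155; 375 = 2·155 + 65; 155 = 2·65 + 25; 65 = 2·25 + 15; 25 = 1·15 + 10; 15 = 1·10 + 5; 10 = 2·5 + 0. Last nonzero remainder: 5.

5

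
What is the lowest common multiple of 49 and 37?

1813

gcd first: 49 = 1·37 + 12; 37 = 3·12 + 1; 12 = 12·1 + 0 → gcd = 1
lcm = 49·37/gcd = 1813/1 = 1813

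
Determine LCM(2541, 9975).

1206975

gcd first: 9975 = 3·2541 + 2352; 2541 = 1·2352 + 189; 2352 = 12·189 + 84; 189 = 2·84 + 21; 84 = 4·21 + 0 → gcd = 21
lcm = 2541·9975/gcd = 25346475/21 = 1206975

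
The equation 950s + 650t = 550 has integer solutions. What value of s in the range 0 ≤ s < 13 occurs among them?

4

Euclid: 950 = 1·650 + 300; 650 = 2·300 + 50; 300 = 6·50 + 0 → gcd = 50; 550 = 50·11.
Back-substitution yields 950·(-2) + 650·(3) = 50, so one solution is s = -2·11 = -22, t = 3·11 = 33.
Solutions in s differ by 650/50 = 13; the one in [0, 13) is -22 mod 13 = 4.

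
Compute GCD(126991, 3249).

126991 = 29² · 151
3249 = 3² · 19²
Common: 1 = 1

1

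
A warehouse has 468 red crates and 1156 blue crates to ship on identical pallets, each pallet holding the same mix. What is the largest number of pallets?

Euclid: 1156 = 2·468 + 220; 468 = 2·220 + 28; 220 = 7·28 + 24; 28 = 1·24 + 4; 24 = 6·4 + 0. Last nonzero remainder: 4.

4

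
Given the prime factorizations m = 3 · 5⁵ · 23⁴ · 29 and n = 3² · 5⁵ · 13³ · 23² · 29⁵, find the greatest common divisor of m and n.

min exponent per shared prime: 3 · 5⁵ · 23² · 29 = 143821875

143821875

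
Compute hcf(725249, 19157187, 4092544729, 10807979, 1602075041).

725249 = 7² · 19² · 41; 19157187 = 3 · 7² · 19⁴; 4092544729 = 7² · 13² · 19² · 37²; 10807979 = 7² · 13 · 19² · 47; 1602075041 = 7² · 19² · 41 · 47²
gcd takes min exponent of each prime: 7² · 19² = 17689

17689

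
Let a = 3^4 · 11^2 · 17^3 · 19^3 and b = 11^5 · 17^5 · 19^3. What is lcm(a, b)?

max exponent per prime: 3^4 · 11^5 · 17^5 · 19^3 = 127043910864025353

127043910864025353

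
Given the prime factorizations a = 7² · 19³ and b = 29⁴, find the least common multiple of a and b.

237710778571

max exponent per prime: 7² · 19³ · 29⁴ = 237710778571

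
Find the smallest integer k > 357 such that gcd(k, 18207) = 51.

408

Multiples of 51 above 357: 51·8, 51·9, … . Need the cofactor coprime to 18207/51 = 357.
Checking s = 8, 9, … the first with gcd(s, 357) = 1 is s = 8, giving 408.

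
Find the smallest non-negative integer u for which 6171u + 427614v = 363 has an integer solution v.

693

gcd(6171, 427614) = 363 (Euclid: 427614 = 69·6171 + 1815; 6171 = 3·1815 + 726; 1815 = 2·726 + 363; 726 = 2·363 + 0), and 363 | 363.
Extended Euclid: 6171·(-485) + 427614·(7) = 363. Scale by 1: u₀ = -485.
General solution u = u₀ + 1178t; reducing mod 1178 gives u = 693 (and v = -10).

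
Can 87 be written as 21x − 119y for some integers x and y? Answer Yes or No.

By Bézout, 21x − 119y = 87 has integer solutions iff gcd(21, 119) | 87.
Euclid: 119 = 5·21 + 14; 21 = 1·14 + 7; 14 = 2·7 + 0. gcd = 7; 87 mod 7 = 3. No.

No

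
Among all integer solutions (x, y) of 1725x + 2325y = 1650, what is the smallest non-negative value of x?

Euclid: 2325 = 1·1725 + 600; 1725 = 2·600 + 525; 600 = 1·525 + 75; 525 = 7·75 + 0 → gcd = 75; 1650 = 75·22.
Back-substitution yields 1725·(-4) + 2325·(3) = 75, so one solution is x = -4·22 = -88, y = 3·22 = 66.
Solutions in x differ by 2325/75 = 31; the one in [0, 31) is -88 mod 31 = 5.

5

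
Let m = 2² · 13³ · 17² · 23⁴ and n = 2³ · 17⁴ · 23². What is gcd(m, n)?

611524

min exponent per shared prime: 2² · 17² · 23² = 611524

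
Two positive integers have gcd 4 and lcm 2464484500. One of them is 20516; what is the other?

Using uv = gcd(u,v)·lcm(u,v) = 4·2464484500 = 9857938000, we get v = 9857938000/20516 = 480500.

480500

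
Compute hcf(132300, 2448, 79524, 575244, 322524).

gcd(132300, 2448): 132300 = 54·2448 + 108; 2448 = 22·108 + 72; 108 = 1·72 + 36; 72 = 2·36 + 0 → 36
gcd(36, 79524): 79524 = 2209·36 + 0 → 36
gcd(36, 575244): 575244 = 15979·36 + 0 → 36
gcd(36, 322524): 322524 = 8959·36 + 0 → 36

36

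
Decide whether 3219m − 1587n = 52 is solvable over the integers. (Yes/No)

By Bézout, 3219m − 1587n = 52 has integer solutions iff gcd(3219, 1587) | 52.
Euclid: 3219 = 2·1587 + 45; 1587 = 35·45 + 12; 45 = 3·12 + 9; 12 = 1·9 + 3; 9 = 3·3 + 0. gcd = 3; 52 mod 3 = 1. No.

No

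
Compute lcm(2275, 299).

52325

2275 = 5² · 7 · 13; 299 = 13 · 23
max exponents: 5² · 7 · 13 · 23 = 52325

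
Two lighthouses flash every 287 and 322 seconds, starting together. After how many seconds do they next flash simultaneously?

13202

287 = 7 · 41; 322 = 2 · 7 · 23
max exponents: 2 · 7 · 23 · 41 = 13202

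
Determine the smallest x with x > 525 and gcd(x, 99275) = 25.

575

Multiples of 25 above 525: 25·22, 25·23, … . Need the cofactor coprime to 99275/25 = 3971.
Checking s = 22, 23, … the first with gcd(s, 3971) = 1 is s = 23, giving 575.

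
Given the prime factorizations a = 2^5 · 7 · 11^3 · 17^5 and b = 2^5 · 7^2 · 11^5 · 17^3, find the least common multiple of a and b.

max exponent per prime: 2^5 · 7^2 · 11^5 · 17^5 = 358553603060576

358553603060576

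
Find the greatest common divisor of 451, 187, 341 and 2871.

gcd(451, 187): 451 = 2·187 + 77; 187 = 2·77 + 33; 77 = 2·33 + 11; 33 = 3·11 + 0 → 11
gcd(11, 341): 341 = 31·11 + 0 → 11
gcd(11, 2871): 2871 = 261·11 + 0 → 11

11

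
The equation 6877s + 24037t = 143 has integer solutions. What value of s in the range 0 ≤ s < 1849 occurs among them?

Reduce mod 24037: 6877s ≡ 143 (mod 24037). With g = gcd(6877, 24037) = 13 dividing 143, divide through: 529s ≡ 11 (mod 1849).
Since gcd(529, 1849) = 1, s ≡ 11·(529)⁻¹ ≡ 755 (mod 1849). Smallest non-negative: 755.

755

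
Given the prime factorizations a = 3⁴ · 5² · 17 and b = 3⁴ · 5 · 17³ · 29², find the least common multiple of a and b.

8366961825

max exponent per prime: 3⁴ · 5² · 17³ · 29² = 8366961825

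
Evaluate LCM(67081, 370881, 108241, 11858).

271424542985442

lcm(67081, 370881) = 67081·370881/gcd = 24879068361/49 = 507736089
lcm(507736089, 108241) = 507736089·108241/gcd = 54957862009449/49 = 1121589020601
lcm(1121589020601, 11858) = 1121589020601·11858/gcd = 13299802606286658/49 = 271424542985442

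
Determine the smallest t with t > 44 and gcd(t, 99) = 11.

55

99 = 11·9. Any t with gcd(t, 99) = 11 is a multiple of 11, say 11s, with s coprime to 9.
Need s > 44/11, so s ≥ 5. First s ≥ 5 with gcd(s, 9) = 1 is s = 5. Thus t = 11·5 = 55.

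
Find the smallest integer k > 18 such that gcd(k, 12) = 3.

21

gcd(k, 12) = 3 forces 3 | k; write k = 3s. Then gcd(3s, 3·4) = 3·gcd(s, 4), so need gcd(s, 4) = 1.
3s > 18 gives s ≥ 7. The least s ≥ 7 coprime to 4 is 7, so k = 3·7 = 21.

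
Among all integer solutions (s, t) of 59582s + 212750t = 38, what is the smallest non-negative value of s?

97159

gcd(59582, 212750) = 2 (Euclid: 212750 = 3·59582 + 34004; 59582 = 1·34004 + 25578; 34004 = 1·25578 + 8426; 25578 = 3·8426 + 300; 8426 = 28·300 + 26; 300 = 11·26 + 14; 26 = 1·14 + 12; 14 = 1·12 + 2; 12 = 6·2 + 0), and 2 | 38.
Extended Euclid: 59582·(16311) + 212750·(-4568) = 2. Scale by 19: s₀ = 309909.
General solution s = s₀ + 106375k; reducing mod 106375 gives s = 97159 (and t = -27210).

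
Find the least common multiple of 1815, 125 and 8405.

1815 = 3 · 5 · 11²; 125 = 5³; 8405 = 5 · 41²
lcm takes max exponent of each prime: 3 · 5³ · 11² · 41² = 76275375

76275375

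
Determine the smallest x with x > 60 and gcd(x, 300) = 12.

Multiples of 12 above 60: 12·6, 12·7, … . Need the cofactor coprime to 300/12 = 25.
Checking s = 6, 7, … the first with gcd(s, 25) = 1 is s = 6, giving 72.

72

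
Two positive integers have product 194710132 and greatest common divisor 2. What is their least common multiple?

For any two positive integers, gcd × lcm equals their product. Hence lcm = 194710132 / 2 = 97355066.

97355066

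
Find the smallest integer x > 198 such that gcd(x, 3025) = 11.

Multiples of 11 above 198: 11·19, 11·20, … . Need the cofactor coprime to 3025/11 = 275.
Checking s = 19, 20, … the first with gcd(s, 275) = 1 is s = 19, giving 209.

209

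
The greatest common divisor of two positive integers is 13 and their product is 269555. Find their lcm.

For any two positive integers, gcd × lcm equals their product. Hence lcm = 269555 / 13 = 20735.

20735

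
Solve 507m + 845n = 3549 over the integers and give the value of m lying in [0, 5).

Reduce mod 845: 507m ≡ 3549 (mod 845). With g = gcd(507, 845) = 169 dividing 3549, divide through: 3m ≡ 21 (mod 5).
Since gcd(3, 5) = 1, m ≡ 21·(3)⁻¹ ≡ 2 (mod 5). Smallest non-negative: 2.

2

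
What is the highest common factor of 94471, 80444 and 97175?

94471 = 13³ · 43; 80444 = 2² · 7 · 13² · 17; 97175 = 5² · 13² · 23
gcd takes min exponent of each prime: 13² = 169

169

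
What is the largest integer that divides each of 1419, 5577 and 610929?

33

1419 = 3 · 11 · 43; 5577 = 3 · 11 · 13²; 610929 = 3³ · 11³ · 17
gcd takes min exponent of each prime: 3 · 11 = 33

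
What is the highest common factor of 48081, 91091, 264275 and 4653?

11

gcd(48081, 91091): 91091 = 1·48081 + 43010; 48081 = 1·43010 + 5071; 43010 = 8·5071 + 2442; 5071 = 2·2442 + 187; 2442 = 13·187 + 11; 187 = 17·11 + 0 → 11
gcd(11, 264275): 264275 = 24025·11 + 0 → 11
gcd(11, 4653): 4653 = 423·11 + 0 → 11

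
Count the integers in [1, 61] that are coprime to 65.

45

Prime factors of 65: 5, 13. Count integers ≤ 61 divisible by none of them.
By inclusion–exclusion: 61 − ⌊61/5⌋ − ⌊61/13⌋ + ⌊61/65⌋ = 45.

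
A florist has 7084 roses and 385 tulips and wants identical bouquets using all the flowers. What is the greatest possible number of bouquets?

Euclid: 7084 = 18·385 + 154; 385 = 2·154 + 77; 154 = 2·77 + 0. Last nonzero remainder: 77.

77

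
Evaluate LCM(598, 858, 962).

lcm(598, 858) = 598·858/gcd = 513084/26 = 19734
lcm(19734, 962) = 19734·962/gcd = 18984108/26 = 730158

730158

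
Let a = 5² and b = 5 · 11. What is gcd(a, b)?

5

min exponent per shared prime: 5 = 5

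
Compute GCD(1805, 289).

Euclid: 1805 = 6·289 + 71; 289 = 4·71 + 5; 71 = 14·5 + 1; 5 = 5·1 + 0. Last nonzero remainder: 1.

1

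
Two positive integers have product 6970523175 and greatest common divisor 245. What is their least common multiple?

gcd·lcm = product, so lcm = 6970523175/245 = 28451115.

28451115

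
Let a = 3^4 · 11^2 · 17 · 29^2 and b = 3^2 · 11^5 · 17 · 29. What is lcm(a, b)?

186506237907

max exponent per prime: 3^4 · 11^5 · 17 · 29^2 = 186506237907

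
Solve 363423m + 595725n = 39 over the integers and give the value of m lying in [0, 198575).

87568

Euclid: 595725 = 1·363423 + 232302; 363423 = 1·232302 + 131121; 232302 = 1·131121 + 101181; 131121 = 1·101181 + 29940; 101181 = 3·29940 + 11361; 29940 = 2·11361 + 7218; 11361 = 1·7218 + 4143; 7218 = 1·4143 + 3075; 4143 = 1·3075 + 1068; 3075 = 2·1068 + 939; 1068 = 1·939 + 129; 939 = 7·129 + 36; 129 = 3·36 + 21; 36 = 1·21 + 15; 21 = 1·15 + 6; 15 = 2·6 + 3; 6 = 2·3 + 0 → gcd = 3; 39 = 3·13.
Back-substitution yields 363423·(83111) + 595725·(-50702) = 3, so one solution is m = 83111·13 = 1080443, n = -50702·13 = -659126.
Solutions in m differ by 595725/3 = 198575; the one in [0, 198575) is 1080443 mod 198575 = 87568.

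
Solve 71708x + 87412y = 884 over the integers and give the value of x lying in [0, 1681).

551

Reduce mod 87412: 71708x ≡ 884 (mod 87412). With g = gcd(71708, 87412) = 52 dividing 884, divide through: 1379x ≡ 17 (mod 1681).
Since gcd(1379, 1681) = 1, x ≡ 17·(1379)⁻¹ ≡ 551 (mod 1681). Smallest non-negative: 551.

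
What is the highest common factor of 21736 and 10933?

13

21736 = 2³ · 11 · 13 · 19
10933 = 13 · 29²
Common: 13 = 13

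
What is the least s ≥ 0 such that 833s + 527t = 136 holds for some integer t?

gcd(833, 527) = 17 (Euclid: 833 = 1·527 + 306; 527 = 1·306 + 221; 306 = 1·221 + 85; 221 = 2·85 + 51; 85 = 1·51 + 34; 51 = 1·34 + 17; 34 = 2·17 + 0), and 17 | 136.
Extended Euclid: 833·(-12) + 527·(19) = 17. Scale by 8: s₀ = -96.
General solution s = s₀ + 31k; reducing mod 31 gives s = 28 (and t = -44).

28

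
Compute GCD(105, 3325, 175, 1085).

gcd(105, 3325): 3325 = 31·105 + 70; 105 = 1·70 + 35; 70 = 2·35 + 0 → 35
gcd(35, 175): 175 = 5·35 + 0 → 35
gcd(35, 1085): 1085 = 31·35 + 0 → 35

35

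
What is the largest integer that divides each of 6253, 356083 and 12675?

6253 = 13² · 37; 356083 = 7² · 13² · 43; 12675 = 3 · 5² · 13²
gcd takes min exponent of each prime: 13² = 169

169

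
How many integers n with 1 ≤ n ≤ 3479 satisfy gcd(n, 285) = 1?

1758

285 = 3·5·19. Inclusion–exclusion on these primes:
3479 − ⌊3479/3⌋ − ⌊3479/5⌋ − ⌊3479/19⌋ + ⌊3479/15⌋ + ⌊3479/57⌋ + ⌊3479/95⌋ − ⌊3479/285⌋ = 1758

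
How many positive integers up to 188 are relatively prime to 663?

663 = 3·13·17. Inclusion–exclusion on these primes:
188 − ⌊188/3⌋ − ⌊188/13⌋ − ⌊188/17⌋ + ⌊188/39⌋ + ⌊188/51⌋ + ⌊188/221⌋ − ⌊188/663⌋ = 108

108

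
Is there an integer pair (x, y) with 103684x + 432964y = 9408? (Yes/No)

gcd(103684, 432964): 432964 = 4·103684 + 18228; 103684 = 5·18228 + 12544; 18228 = 1·12544 + 5684; 12544 = 2·5684 + 1176; 5684 = 4·1176 + 980; 1176 = 1·980 + 196; 980 = 5·196 + 0 → 196
196 divides 9408, so a solution exists.

Yes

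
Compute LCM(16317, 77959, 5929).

84897351

16317 = 3² · 7² · 37; 77959 = 7² · 37 · 43; 5929 = 7² · 11²
lcm takes max exponent of each prime: 3² · 7² · 11² · 37 · 43 = 84897351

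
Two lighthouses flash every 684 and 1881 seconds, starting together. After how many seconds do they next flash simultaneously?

684 = 2² · 3² · 19; 1881 = 3² · 11 · 19
max exponents: 2² · 3² · 11 · 19 = 7524

7524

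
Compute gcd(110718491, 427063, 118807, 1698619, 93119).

3211

110718491 = 13² · 19 · 29² · 41; 427063 = 7 · 13² · 19²; 118807 = 13² · 19 · 37; 1698619 = 13² · 19 · 23²; 93119 = 13² · 19 · 29
gcd takes min exponent of each prime: 13² · 19 = 3211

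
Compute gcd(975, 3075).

975 = 3 · 5² · 13
3075 = 3 · 5² · 41
Common: 3 · 5² = 75

75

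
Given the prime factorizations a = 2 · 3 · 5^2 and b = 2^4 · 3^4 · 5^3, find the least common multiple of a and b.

max exponent per prime: 2^4 · 3^4 · 5^3 = 162000

162000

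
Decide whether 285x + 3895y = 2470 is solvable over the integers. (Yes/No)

Yes

By Bézout, 285x + 3895y = 2470 has integer solutions iff gcd(285, 3895) | 2470.
Euclid: 3895 = 13·285 + 190; 285 = 1·190 + 95; 190 = 2·95 + 0. gcd = 95; 2470 mod 95 = 0. Yes.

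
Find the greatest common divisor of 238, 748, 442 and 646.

238 = 2 · 7 · 17; 748 = 2² · 11 · 17; 442 = 2 · 13 · 17; 646 = 2 · 17 · 19
gcd takes min exponent of each prime: 2 · 17 = 34

34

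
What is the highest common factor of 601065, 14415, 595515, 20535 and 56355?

15

gcd(601065, 14415): 601065 = 41·14415 + 10050; 14415 = 1·10050 + 4365; 10050 = 2·4365 + 1320; 4365 = 3·1320 + 405; 1320 = 3·405 + 105; 405 = 3·105 + 90; 105 = 1·90 + 15; 90 = 6·15 + 0 → 15
gcd(15, 595515): 595515 = 39701·15 + 0 → 15
gcd(15, 20535): 20535 = 1369·15 + 0 → 15
gcd(15, 56355): 56355 = 3757·15 + 0 → 15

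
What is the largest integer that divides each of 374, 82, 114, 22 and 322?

2

374 = 2 · 11 · 17; 82 = 2 · 41; 114 = 2 · 3 · 19; 22 = 2 · 11; 322 = 2 · 7 · 23
gcd takes min exponent of each prime: 2 = 2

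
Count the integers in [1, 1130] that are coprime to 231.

588

231 = 3·7·11. Inclusion–exclusion on these primes:
1130 − ⌊1130/3⌋ − ⌊1130/7⌋ − ⌊1130/11⌋ + ⌊1130/21⌋ + ⌊1130/33⌋ + ⌊1130/77⌋ − ⌊1130/231⌋ = 588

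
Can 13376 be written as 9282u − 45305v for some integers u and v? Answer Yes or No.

gcd(9282, 45305): 45305 = 4·9282 + 8177; 9282 = 1·8177 + 1105; 8177 = 7·1105 + 442; 1105 = 2·442 + 221; 442 = 2·221 + 0 → 221
221 does not divide 13376, so a solution does not exist.

No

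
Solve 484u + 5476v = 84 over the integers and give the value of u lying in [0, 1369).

Reduce mod 5476: 484u ≡ 84 (mod 5476). With g = gcd(484, 5476) = 4 dividing 84, divide through: 121u ≡ 21 (mod 1369).
Since gcd(121, 1369) = 1, u ≡ 21·(121)⁻¹ ≡ 102 (mod 1369). Smallest non-negative: 102.

102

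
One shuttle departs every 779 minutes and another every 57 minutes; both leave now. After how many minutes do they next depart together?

2337

gcd first: 779 = 13·57 + 38; 57 = 1·38 + 19; 38 = 2·19 + 0 → gcd = 19
lcm = 779·57/gcd = 44403/19 = 2337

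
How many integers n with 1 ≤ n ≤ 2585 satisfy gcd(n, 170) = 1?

170 = 2·5·17. Inclusion–exclusion on these primes:
2585 − ⌊2585/2⌋ − ⌊2585/5⌋ − ⌊2585/17⌋ + ⌊2585/10⌋ + ⌊2585/34⌋ + ⌊2585/85⌋ − ⌊2585/170⌋ = 973

973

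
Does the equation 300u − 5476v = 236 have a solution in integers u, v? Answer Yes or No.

Yes

gcd(300, 5476): 5476 = 18·300 + 76; 300 = 3·76 + 72; 76 = 1·72 + 4; 72 = 18·4 + 0 → 4
4 divides 236, so a solution exists.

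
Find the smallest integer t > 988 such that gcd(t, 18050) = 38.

1026

gcd(t, 18050) = 38 forces 38 | t; write t = 38s. Then gcd(38s, 38·475) = 38·gcd(s, 475), so need gcd(s, 475) = 1.
38s > 988 gives s ≥ 27. The least s ≥ 27 coprime to 475 is 27, so t = 38·27 = 1026.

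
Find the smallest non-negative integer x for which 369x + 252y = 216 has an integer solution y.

4

gcd(369, 252) = 9 (Euclid: 369 = 1·252 + 117; 252 = 2·117 + 18; 117 = 6·18 + 9; 18 = 2·9 + 0), and 9 | 216.
Extended Euclid: 369·(13) + 252·(-19) = 9. Scale by 24: x₀ = 312.
General solution x = x₀ + 28t; reducing mod 28 gives x = 4 (and y = -5).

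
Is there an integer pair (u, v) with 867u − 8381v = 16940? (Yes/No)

No

By Bézout, 867u − 8381v = 16940 has integer solutions iff gcd(867, 8381) | 16940.
Euclid: 8381 = 9·867 + 578; 867 = 1·578 + 289; 578 = 2·289 + 0. gcd = 289; 16940 mod 289 = 178. No.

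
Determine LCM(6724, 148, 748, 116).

6724 = 2² · 41²; 148 = 2² · 37; 748 = 2² · 11 · 17; 116 = 2² · 29
lcm takes max exponent of each prime: 2² · 11 · 17 · 29 · 37 · 41² = 1349177324

1349177324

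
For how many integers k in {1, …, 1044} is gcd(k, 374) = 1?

447

Prime factors of 374: 2, 11, 17. Count integers ≤ 1044 divisible by none of them.
By inclusion–exclusion: 1044 − ⌊1044/2⌋ − ⌊1044/11⌋ − ⌊1044/17⌋ + ⌊1044/22⌋ + ⌊1044/34⌋ + ⌊1044/187⌋ − ⌊1044/374⌋ = 447.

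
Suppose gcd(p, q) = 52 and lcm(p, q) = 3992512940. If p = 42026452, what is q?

Using pq = gcd(p,q)·lcm(p,q) = 52·3992512940 = 207610672880, we get q = 207610672880/42026452 = 4940.

4940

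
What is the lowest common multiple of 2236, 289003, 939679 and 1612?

2236 = 2² · 13 · 43; 289003 = 11 · 13 · 43 · 47; 939679 = 13 · 41² · 43; 1612 = 2² · 13 · 31
lcm takes max exponent of each prime: 2² · 11 · 13 · 31 · 41² · 43 · 47 = 60240941332

60240941332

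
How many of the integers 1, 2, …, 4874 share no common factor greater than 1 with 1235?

3411

1235 = 5·13·19. Inclusion–exclusion on these primes:
4874 − ⌊4874/5⌋ − ⌊4874/13⌋ − ⌊4874/19⌋ + ⌊4874/65⌋ + ⌊4874/95⌋ + ⌊4874/247⌋ − ⌊4874/1235⌋ = 3411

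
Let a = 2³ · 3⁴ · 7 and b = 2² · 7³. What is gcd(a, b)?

28

min exponent per shared prime: 2² · 7 = 28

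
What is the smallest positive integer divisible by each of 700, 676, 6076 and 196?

700 = 2² · 5² · 7; 676 = 2² · 13²; 6076 = 2² · 7² · 31; 196 = 2² · 7²
lcm takes max exponent of each prime: 2² · 5² · 7² · 13² · 31 = 25671100

25671100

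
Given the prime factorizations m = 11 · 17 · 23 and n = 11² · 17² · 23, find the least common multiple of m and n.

804287

max exponent per prime: 11² · 17² · 23 = 804287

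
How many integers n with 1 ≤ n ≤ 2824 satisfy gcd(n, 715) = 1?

Prime factors of 715: 5, 11, 13. Count integers ≤ 2824 divisible by none of them.
By inclusion–exclusion: 2824 − ⌊2824/5⌋ − ⌊2824/11⌋ − ⌊2824/13⌋ + ⌊2824/55⌋ + ⌊2824/65⌋ + ⌊2824/143⌋ − ⌊2824/715⌋ = 1897.

1897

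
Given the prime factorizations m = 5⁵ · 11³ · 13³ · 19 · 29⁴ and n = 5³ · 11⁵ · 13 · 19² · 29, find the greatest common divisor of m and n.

min exponent per shared prime: 5³ · 11³ · 13 · 19 · 29 = 1191744125

1191744125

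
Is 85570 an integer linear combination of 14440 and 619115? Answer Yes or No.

No

By Bézout, 14440m − 619115n = 85570 has integer solutions iff gcd(14440, 619115) | 85570.
Euclid: 619115 = 42·14440 + 12635; 14440 = 1·12635 + 1805; 12635 = 7·1805 + 0. gcd = 1805; 85570 mod 1805 = 735. No.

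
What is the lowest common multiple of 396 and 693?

2772

gcd first: 693 = 1·396 + 297; 396 = 1·297 + 99; 297 = 3·99 + 0 → gcd = 99
lcm = 396·693/gcd = 274428/99 = 2772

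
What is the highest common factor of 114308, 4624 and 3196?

68

gcd(114308, 4624): 114308 = 24·4624 + 3332; 4624 = 1·3332 + 1292; 3332 = 2·1292 + 748; 1292 = 1·748 + 544; 748 = 1·544 + 204; 544 = 2·204 + 136; 204 = 1·136 + 68; 136 = 2·68 + 0 → 68
gcd(68, 3196): 3196 = 47·68 + 0 → 68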